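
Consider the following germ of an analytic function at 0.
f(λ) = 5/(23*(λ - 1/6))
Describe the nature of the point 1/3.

The point is a regular point.

Denominator factors: λ - 1/6 = 1/6 at λ = 1/3 — none vanishes.
So the germ continues analytically to 1/3.


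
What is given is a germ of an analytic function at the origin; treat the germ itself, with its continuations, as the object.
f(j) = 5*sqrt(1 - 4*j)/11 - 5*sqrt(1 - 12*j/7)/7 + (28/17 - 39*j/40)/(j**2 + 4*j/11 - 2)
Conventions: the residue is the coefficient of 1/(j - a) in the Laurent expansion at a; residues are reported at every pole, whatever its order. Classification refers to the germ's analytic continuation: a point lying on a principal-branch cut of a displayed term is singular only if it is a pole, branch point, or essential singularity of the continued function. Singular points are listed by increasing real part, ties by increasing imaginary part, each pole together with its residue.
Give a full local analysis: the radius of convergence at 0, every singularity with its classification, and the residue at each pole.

Radius of convergence at 0: 1/4.
At -2/11 - (1/11)*sqrt(246): a pole of order 1; residue -39/80 - (6823/167280)*sqrt(246).
At 1/4: an algebraic (square-root) branch point.
At 7/12: an algebraic (square-root) branch point.
At -2/11 + (1/11)*sqrt(246): a pole of order 1; residue -39/80 + (6823/167280)*sqrt(246).

Denominator factor (j**2 + 4*j/11 - 2): discriminant 984/121, real irrational roots -2/11 + (1/11)*sqrt(246) and -2/11 - (1/11)*sqrt(246); poles of order 1, moduli -2/11 + (1/11)*sqrt(246) and 2/11 + (1/11)*sqrt(246).
Branch term (-5/7)*sqrt(1 - j/(7/12)): its argument vanishes at j = 7/12, a square-root branch point, modulus 7/12.
Branch term (5/11)*sqrt(1 - j/(1/4)): its argument vanishes at j = 1/4, a square-root branch point, modulus 1/4.
The radius of convergence is the smallest modulus among the singular points: 1/4.
The branch terms are analytic at -2/11 - (1/11)*sqrt(246) and contribute nothing to the residue; only the rational part matters.
The factor j**2 + 4*j/11 - 2 splits as (j - a)(j - a') with a = -2/11 - (1/11)*sqrt(246), a' = -2/11 + (1/11)*sqrt(246). At the order-1 pole a set g(j) = (j - a)*(rational part) = [28/17 - 39*j/40] / (j - a').
Simple pole: residue = g(a) at a = -2/11 - (1/11)*sqrt(246), which is -39/80 - (6823/167280)*sqrt(246).
The branch terms are analytic at -2/11 + (1/11)*sqrt(246) and contribute nothing to the residue; only the rational part matters.
The factor j**2 + 4*j/11 - 2 splits as (j - a)(j - a') with a = -2/11 + (1/11)*sqrt(246), a' = -2/11 - (1/11)*sqrt(246). At the order-1 pole a set g(j) = (j - a)*(rational part) = [28/17 - 39*j/40] / (j - a').
Simple pole: residue = g(a) at a = -2/11 + (1/11)*sqrt(246), which is -39/80 + (6823/167280)*sqrt(246).
List the singular points by increasing real part (a conjugate pair: the negative imaginary part first).


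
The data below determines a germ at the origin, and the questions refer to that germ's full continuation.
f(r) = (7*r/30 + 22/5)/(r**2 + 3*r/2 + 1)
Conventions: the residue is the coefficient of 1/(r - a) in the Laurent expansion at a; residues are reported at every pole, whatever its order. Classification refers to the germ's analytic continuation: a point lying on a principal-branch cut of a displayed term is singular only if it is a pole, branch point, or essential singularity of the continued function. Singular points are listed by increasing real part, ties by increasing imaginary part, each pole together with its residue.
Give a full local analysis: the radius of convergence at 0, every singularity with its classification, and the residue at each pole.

Radius of convergence at 0: 1.
At (-3/4) - ((1/4)*sqrt(7))*i: a pole of order 1; residue (7/60) + ((169/140)*sqrt(7))*i.
At (-3/4) + ((1/4)*sqrt(7))*i: a pole of order 1; residue (7/60) - ((169/140)*sqrt(7))*i.

Denominator factor (r**2 + 3*r/2 + 1): discriminant -7/4, complex-conjugate roots (-3/4) + ((1/4)*sqrt(7))*i and (-3/4) - ((1/4)*sqrt(7))*i; poles of order 1, moduli 1 and 1.
The radius of convergence is the smallest modulus among the singular points: 1.
The factor r**2 + 3*r/2 + 1 splits as (r - a)(r - a') with a = (-3/4) - ((1/4)*sqrt(7))*i, a' = (-3/4) + ((1/4)*sqrt(7))*i. At the order-1 pole a set g(r) = (r - a)*f(r) = [7*r/30 + 22/5] / (r - a').
Simple pole: residue = g(a) at a = (-3/4) - ((1/4)*sqrt(7))*i, which is (7/60) + ((169/140)*sqrt(7))*i.
The factor r**2 + 3*r/2 + 1 splits as (r - a)(r - a') with a = (-3/4) + ((1/4)*sqrt(7))*i, a' = (-3/4) - ((1/4)*sqrt(7))*i. At the order-1 pole a set g(r) = (r - a)*f(r) = [7*r/30 + 22/5] / (r - a').
Simple pole: residue = g(a) at a = (-3/4) + ((1/4)*sqrt(7))*i, which is (7/60) - ((169/140)*sqrt(7))*i.
List the singular points by increasing real part (a conjugate pair: the negative imaginary part first).


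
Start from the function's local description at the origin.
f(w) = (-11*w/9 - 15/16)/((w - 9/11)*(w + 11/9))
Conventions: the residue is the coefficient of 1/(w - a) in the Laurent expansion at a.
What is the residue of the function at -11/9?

The residue is -7931/29088.

At the order-1 pole -11/9 set g(w) = (w - (-11/9))*f(w) = (-11*w/9 - 15/16)/(w - 9/11).
Simple pole: residue = g(a) at a = -11/9, which is -7931/29088.


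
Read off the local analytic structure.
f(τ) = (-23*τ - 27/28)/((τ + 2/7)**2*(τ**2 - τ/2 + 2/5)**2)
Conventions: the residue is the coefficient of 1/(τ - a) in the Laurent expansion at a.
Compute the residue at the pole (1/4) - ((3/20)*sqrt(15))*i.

The factor τ**2 - τ/2 + 2/5 splits as (τ - a)(τ - a') with a = (1/4) - ((3/20)*sqrt(15))*i, a' = (1/4) + ((3/20)*sqrt(15))*i. At the order-2 pole a set g(τ) = (τ - a)^2*f(τ) = [(-23*τ - 27/28)/(τ + 2/7)**2] / (τ - a')^2.
Order-2 pole: residue = g'(a); g'((1/4) - ((3/20)*sqrt(15))*i) = (46039175/9550872) - ((952194775/85957848)*sqrt(15))*i, so the residue is (46039175/9550872) - ((952194775/85957848)*sqrt(15))*i.

The residue is (46039175/9550872) - ((952194775/85957848)*sqrt(15))*i.


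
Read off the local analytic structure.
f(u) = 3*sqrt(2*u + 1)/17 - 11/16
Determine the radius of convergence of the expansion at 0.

Branch term (3/17)*sqrt(1 - u/(-1/2)): its argument vanishes at u = -1/2, a square-root branch point, modulus 1/2.
The radius of convergence is the smallest modulus among the singular points: 1/2.

The radius of convergence is 1/2.


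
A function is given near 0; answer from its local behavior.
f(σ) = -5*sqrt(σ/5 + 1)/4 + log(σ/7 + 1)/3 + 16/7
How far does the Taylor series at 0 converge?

Branch term (1/3)*log(1 - σ/(-7)): its argument vanishes at σ = -7, a logarithmic branch point, modulus 7.
Branch term (-5/4)*sqrt(1 - σ/(-5)): its argument vanishes at σ = -5, a square-root branch point, modulus 5.
The radius of convergence is the smallest modulus among the singular points: 5.

The radius of convergence is 5.


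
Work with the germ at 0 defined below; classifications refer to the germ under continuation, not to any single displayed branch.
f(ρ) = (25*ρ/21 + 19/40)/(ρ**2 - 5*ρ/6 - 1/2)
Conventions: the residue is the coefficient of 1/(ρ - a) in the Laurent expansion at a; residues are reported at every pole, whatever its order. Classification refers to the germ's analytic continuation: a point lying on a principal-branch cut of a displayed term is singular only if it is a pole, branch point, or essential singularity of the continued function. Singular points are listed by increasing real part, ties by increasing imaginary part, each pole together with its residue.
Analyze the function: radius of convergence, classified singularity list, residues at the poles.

Radius of convergence at 0: -5/12 + (1/12)*sqrt(97).
At 5/12 - (1/12)*sqrt(97): a pole of order 1; residue 25/42 - (2447/40740)*sqrt(97).
At 5/12 + (1/12)*sqrt(97): a pole of order 1; residue 25/42 + (2447/40740)*sqrt(97).

Denominator factor (ρ**2 - 5*ρ/6 - 1/2): discriminant 97/36, real irrational roots 5/12 + (1/12)*sqrt(97) and 5/12 - (1/12)*sqrt(97); poles of order 1, moduli 5/12 + (1/12)*sqrt(97) and -5/12 + (1/12)*sqrt(97).
The radius of convergence is the smallest modulus among the singular points: -5/12 + (1/12)*sqrt(97).
The factor ρ**2 - 5*ρ/6 - 1/2 splits as (ρ - a)(ρ - a') with a = 5/12 - (1/12)*sqrt(97), a' = 5/12 + (1/12)*sqrt(97). At the order-1 pole a set g(ρ) = (ρ - a)*f(ρ) = [25*ρ/21 + 19/40] / (ρ - a').
Simple pole: residue = g(a) at a = 5/12 - (1/12)*sqrt(97), which is 25/42 - (2447/40740)*sqrt(97).
The factor ρ**2 - 5*ρ/6 - 1/2 splits as (ρ - a)(ρ - a') with a = 5/12 + (1/12)*sqrt(97), a' = 5/12 - (1/12)*sqrt(97). At the order-1 pole a set g(ρ) = (ρ - a)*f(ρ) = [25*ρ/21 + 19/40] / (ρ - a').
Simple pole: residue = g(a) at a = 5/12 + (1/12)*sqrt(97), which is 25/42 + (2447/40740)*sqrt(97).
List the singular points by increasing real part (a conjugate pair: the negative imaginary part first).


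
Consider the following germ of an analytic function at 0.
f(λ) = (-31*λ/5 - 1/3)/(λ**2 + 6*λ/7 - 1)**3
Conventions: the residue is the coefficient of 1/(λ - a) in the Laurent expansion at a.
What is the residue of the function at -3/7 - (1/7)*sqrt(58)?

The residue is -(146461/3902240)*sqrt(58).

The factor λ**2 + 6*λ/7 - 1 splits as (λ - a)(λ - a') with a = -3/7 - (1/7)*sqrt(58), a' = -3/7 + (1/7)*sqrt(58). At the order-3 pole a set g(λ) = (λ - a)^3*f(λ) = [-31*λ/5 - 1/3] / (λ - a')^3.
Order-3 pole: residue = g''(a)/2; g''(-3/7 - (1/7)*sqrt(58)) = -(146461/1951120)*sqrt(58), so the residue is -(146461/3902240)*sqrt(58).


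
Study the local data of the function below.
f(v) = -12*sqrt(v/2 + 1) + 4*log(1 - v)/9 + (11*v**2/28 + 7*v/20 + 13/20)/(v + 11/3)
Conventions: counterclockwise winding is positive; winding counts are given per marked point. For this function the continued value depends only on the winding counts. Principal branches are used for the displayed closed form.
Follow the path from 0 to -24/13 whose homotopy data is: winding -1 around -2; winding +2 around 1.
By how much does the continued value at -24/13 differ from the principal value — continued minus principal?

The rational part is single-valued and drops out of the difference; each branch term changes only by its own monodromy.
(-12)*sqrt(1 - v/(-2)): winding -1 is odd, the square root flips sign, contributing -2*(-12)*sqrt(1 - (-24/13)/(-2)) = -2*(-12)*sqrt(1/13) = (24/13)*sqrt(13).
(4/9)*log(1 - v/(1)): each positive loop around 1 adds 2*pi*i to the log, so winding +2 contributes (4/9)*(2)*2*pi*i = (16/9)*pi*i.
Summing the contributions at v = -24/13 gives ((24/13)*sqrt(13)) + ((16/9)*pi)*i.

Continued minus principal equals ((24/13)*sqrt(13)) + ((16/9)*pi)*i.


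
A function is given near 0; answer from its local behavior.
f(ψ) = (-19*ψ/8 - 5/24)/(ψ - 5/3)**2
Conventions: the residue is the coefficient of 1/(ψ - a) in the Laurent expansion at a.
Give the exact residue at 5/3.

At the order-2 pole 5/3 set g(ψ) = (ψ - (5/3))^2*f(ψ) = -19*ψ/8 - 5/24.
Order-2 pole: residue = g'(a); g'(5/3) = -19/8, so the residue is -19/8.

The residue is -19/8.


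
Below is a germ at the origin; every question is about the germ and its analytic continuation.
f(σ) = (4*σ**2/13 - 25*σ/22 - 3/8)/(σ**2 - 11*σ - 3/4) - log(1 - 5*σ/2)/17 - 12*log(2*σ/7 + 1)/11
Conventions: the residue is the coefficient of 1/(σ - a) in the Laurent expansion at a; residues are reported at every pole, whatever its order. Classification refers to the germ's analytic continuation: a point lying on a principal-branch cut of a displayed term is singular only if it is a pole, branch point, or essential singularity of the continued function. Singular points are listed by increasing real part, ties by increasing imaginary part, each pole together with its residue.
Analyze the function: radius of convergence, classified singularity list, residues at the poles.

Denominator factor (σ**2 - 11*σ - 3/4): discriminant 124, real irrational roots 11/2 + sqrt(31) and 11/2 - sqrt(31); poles of order 1, moduli 11/2 + sqrt(31) and -11/2 + sqrt(31).
Branch term (-1/17)*log(1 - σ/(2/5)): its argument vanishes at σ = 2/5, a logarithmic branch point, modulus 2/5.
Branch term (-12/11)*log(1 - σ/(-7/2)): its argument vanishes at σ = -7/2, a logarithmic branch point, modulus 7/2.
The radius of convergence is the smallest modulus among the singular points: -11/2 + sqrt(31).
The branch terms are analytic at 11/2 - sqrt(31) and contribute nothing to the residue; only the rational part matters.
The factor σ**2 - 11*σ - 3/4 splits as (σ - a)(σ - a') with a = 11/2 - sqrt(31), a' = 11/2 + sqrt(31). At the order-1 pole a set g(σ) = (σ - a)*(rational part) = [4*σ**2/13 - 25*σ/22 - 3/8] / (σ - a').
Simple pole: residue = g(a) at a = 11/2 - sqrt(31), which is 643/572 - (41/208)*sqrt(31).
The branch terms are analytic at 11/2 + sqrt(31) and contribute nothing to the residue; only the rational part matters.
The factor σ**2 - 11*σ - 3/4 splits as (σ - a)(σ - a') with a = 11/2 + sqrt(31), a' = 11/2 - sqrt(31). At the order-1 pole a set g(σ) = (σ - a)*(rational part) = [4*σ**2/13 - 25*σ/22 - 3/8] / (σ - a').
Simple pole: residue = g(a) at a = 11/2 + sqrt(31), which is 643/572 + (41/208)*sqrt(31).
List the singular points by increasing real part (a conjugate pair: the negative imaginary part first).

Radius of convergence at 0: -11/2 + sqrt(31).
At -7/2: a logarithmic branch point.
At 11/2 - sqrt(31): a pole of order 1; residue 643/572 - (41/208)*sqrt(31).
At 2/5: a logarithmic branch point.
At 11/2 + sqrt(31): a pole of order 1; residue 643/572 + (41/208)*sqrt(31).


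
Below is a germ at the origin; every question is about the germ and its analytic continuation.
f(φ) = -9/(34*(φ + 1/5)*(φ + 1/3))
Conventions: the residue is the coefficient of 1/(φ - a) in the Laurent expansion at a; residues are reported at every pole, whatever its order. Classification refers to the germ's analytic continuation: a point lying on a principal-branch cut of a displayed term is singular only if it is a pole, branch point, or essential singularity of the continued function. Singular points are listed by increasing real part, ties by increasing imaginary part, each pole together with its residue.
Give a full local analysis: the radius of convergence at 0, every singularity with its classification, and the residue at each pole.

Radius of convergence at 0: 1/5.
At -1/3: a pole of order 1; residue 135/68.
At -1/5: a pole of order 1; residue -135/68.

Denominator factor (φ + 1/5): pole of order 1 at -1/5, modulus 1/5.
Denominator factor (φ + 1/3): pole of order 1 at -1/3, modulus 1/3.
The radius of convergence is the smallest modulus among the singular points: 1/5.
At the order-1 pole -1/3 set g(φ) = (φ - (-1/3))*f(φ) = -9/(34*(φ + 1/5)).
Simple pole: residue = g(a) at a = -1/3, which is 135/68.
At the order-1 pole -1/5 set g(φ) = (φ - (-1/5))*f(φ) = -9/(34*(φ + 1/3)).
Simple pole: residue = g(a) at a = -1/5, which is -135/68.
List the singular points by increasing real part (a conjugate pair: the negative imaginary part first).


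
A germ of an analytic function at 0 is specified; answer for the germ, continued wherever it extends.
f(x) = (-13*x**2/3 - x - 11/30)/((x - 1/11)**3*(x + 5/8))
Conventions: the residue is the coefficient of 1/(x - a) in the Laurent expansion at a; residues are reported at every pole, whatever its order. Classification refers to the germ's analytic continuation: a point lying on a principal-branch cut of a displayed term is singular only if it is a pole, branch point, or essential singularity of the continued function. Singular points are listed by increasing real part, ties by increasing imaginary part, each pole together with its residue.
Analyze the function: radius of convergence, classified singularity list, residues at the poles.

Radius of convergence at 0: 1/11.
At -5/8: a pole of order 1; residue 181016/46305.
At 1/11: a pole of order 3; residue -181016/46305.

Denominator factor (x - 1/11)^3: pole of order 3 at 1/11, modulus 1/11.
Denominator factor (x + 5/8): pole of order 1 at -5/8, modulus 5/8.
The radius of convergence is the smallest modulus among the singular points: 1/11.
At the order-1 pole -5/8 set g(x) = (x - (-5/8))*f(x) = (-13*x**2/3 - x - 11/30)/(x - 1/11)**3.
Simple pole: residue = g(a) at a = -5/8, which is 181016/46305.
At the order-3 pole 1/11 set g(x) = (x - (1/11))^3*f(x) = (-13*x**2/3 - x - 11/30)/(x + 5/8).
Order-3 pole: residue = g''(a)/2; g''(1/11) = -362032/46305, so the residue is -181016/46305.
List the singular points by increasing real part (a conjugate pair: the negative imaginary part first).


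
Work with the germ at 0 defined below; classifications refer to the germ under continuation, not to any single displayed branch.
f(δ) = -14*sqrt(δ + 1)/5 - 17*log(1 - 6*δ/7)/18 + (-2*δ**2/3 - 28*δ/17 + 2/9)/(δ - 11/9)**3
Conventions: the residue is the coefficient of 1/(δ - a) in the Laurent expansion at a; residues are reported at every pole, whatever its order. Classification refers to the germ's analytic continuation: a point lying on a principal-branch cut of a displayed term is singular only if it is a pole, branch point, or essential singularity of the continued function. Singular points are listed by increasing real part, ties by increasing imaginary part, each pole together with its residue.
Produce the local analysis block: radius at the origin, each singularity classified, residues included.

Denominator factor (δ - 11/9)^3: pole of order 3 at 11/9, modulus 11/9.
Branch term (-17/18)*log(1 - δ/(7/6)): its argument vanishes at δ = 7/6, a logarithmic branch point, modulus 7/6.
Branch term (-14/5)*sqrt(1 - δ/(-1)): its argument vanishes at δ = -1, a square-root branch point, modulus 1.
The radius of convergence is the smallest modulus among the singular points: 1.
The branch terms are analytic at 11/9 and contribute nothing to the residue; only the rational part matters.
At the order-3 pole 11/9 set g(δ) = (δ - (11/9))^3*(rational part) = -2*δ**2/3 - 28*δ/17 + 2/9.
Order-3 pole: residue = g''(a)/2; g''(11/9) = -4/3, so the residue is -2/3.
List the singular points by increasing real part (a conjugate pair: the negative imaginary part first).

Radius of convergence at 0: 1.
At -1: an algebraic (square-root) branch point.
At 7/6: a logarithmic branch point.
At 11/9: a pole of order 3; residue -2/3.


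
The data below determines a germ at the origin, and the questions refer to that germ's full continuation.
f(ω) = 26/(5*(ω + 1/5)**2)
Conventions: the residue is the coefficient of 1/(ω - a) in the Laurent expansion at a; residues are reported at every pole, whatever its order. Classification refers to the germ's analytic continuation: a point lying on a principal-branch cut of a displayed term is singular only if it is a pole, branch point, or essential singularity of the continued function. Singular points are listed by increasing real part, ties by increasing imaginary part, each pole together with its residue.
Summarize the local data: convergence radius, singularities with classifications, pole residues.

Denominator factor (ω + 1/5)^2: pole of order 2 at -1/5, modulus 1/5.
The radius of convergence is the smallest modulus among the singular points: 1/5.
At the order-2 pole -1/5 set g(ω) = (ω - (-1/5))^2*f(ω) = 26/5.
Order-2 pole: residue = g'(a); g'(-1/5) = 0, so the residue is 0.

Radius of convergence at 0: 1/5.
At -1/5: a pole of order 2; residue 0.


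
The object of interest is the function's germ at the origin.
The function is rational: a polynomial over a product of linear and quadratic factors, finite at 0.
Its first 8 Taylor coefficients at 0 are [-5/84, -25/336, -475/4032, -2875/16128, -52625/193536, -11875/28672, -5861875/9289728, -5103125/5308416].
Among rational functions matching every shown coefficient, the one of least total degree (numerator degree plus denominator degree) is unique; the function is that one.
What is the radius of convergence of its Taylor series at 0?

The radius of convergence is -3/2 + (1/10)*sqrt(465).

No rational of total degree below 2 reproduces all 8 coefficients; solving the [0/2] Pade equations on them gives f(μ) = 1/(7*(μ**2 + 3*μ - 12/5)), whose expansion matches every shown term.
Denominator factor (μ**2 + 3*μ - 12/5): discriminant 93/5, real irrational roots -3/2 + (1/10)*sqrt(465) and -3/2 - (1/10)*sqrt(465); poles of order 1, moduli -3/2 + (1/10)*sqrt(465) and 3/2 + (1/10)*sqrt(465).
The radius of convergence is the smallest modulus among the singular points: -3/2 + (1/10)*sqrt(465).


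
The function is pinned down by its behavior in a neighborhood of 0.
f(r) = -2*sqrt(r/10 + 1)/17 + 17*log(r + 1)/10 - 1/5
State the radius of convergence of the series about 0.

Branch term (17/10)*log(1 - r/(-1)): its argument vanishes at r = -1, a logarithmic branch point, modulus 1.
Branch term (-2/17)*sqrt(1 - r/(-10)): its argument vanishes at r = -10, a square-root branch point, modulus 10.
The radius of convergence is the smallest modulus among the singular points: 1.

The radius of convergence is 1.


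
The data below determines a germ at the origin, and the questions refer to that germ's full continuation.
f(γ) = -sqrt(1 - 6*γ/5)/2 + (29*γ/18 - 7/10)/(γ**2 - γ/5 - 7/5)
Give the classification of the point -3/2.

Denominator factors: γ**2 - γ/5 - 7/5 = 23/20 at γ = -3/2 — none vanishes.
Branch term sqrt(1 - γ/(5/6)): argument at -3/2 is 14/5, nonzero, so -3/2 is not its branch point (a point on a principal cut is still regular for the continued germ).
So the germ continues analytically to -3/2.

The point is a regular point.


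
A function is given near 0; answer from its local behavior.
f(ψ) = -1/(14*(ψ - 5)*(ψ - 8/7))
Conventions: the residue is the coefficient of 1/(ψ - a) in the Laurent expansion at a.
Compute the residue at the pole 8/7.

The residue is 1/54.

At the order-1 pole 8/7 set g(ψ) = (ψ - (8/7))*f(ψ) = -1/(14*(ψ - 5)).
Simple pole: residue = g(a) at a = 8/7, which is 1/54.


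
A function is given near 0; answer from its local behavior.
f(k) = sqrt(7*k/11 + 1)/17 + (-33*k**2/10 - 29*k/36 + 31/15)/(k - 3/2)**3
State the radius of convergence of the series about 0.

The radius of convergence is 3/2.

Denominator factor (k - 3/2)^3: pole of order 3 at 3/2, modulus 3/2.
Branch term (1/17)*sqrt(1 - k/(-11/7)): its argument vanishes at k = -11/7, a square-root branch point, modulus 11/7.
The radius of convergence is the smallest modulus among the singular points: 3/2.


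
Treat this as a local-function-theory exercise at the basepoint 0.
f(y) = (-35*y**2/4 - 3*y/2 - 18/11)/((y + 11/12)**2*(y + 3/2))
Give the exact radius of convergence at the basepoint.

Denominator factor (y + 11/12)^2: pole of order 2 at -11/12, modulus 11/12.
Denominator factor (y + 3/2): pole of order 1 at -3/2, modulus 3/2.
The radius of convergence is the smallest modulus among the singular points: 11/12.

The radius of convergence is 11/12.


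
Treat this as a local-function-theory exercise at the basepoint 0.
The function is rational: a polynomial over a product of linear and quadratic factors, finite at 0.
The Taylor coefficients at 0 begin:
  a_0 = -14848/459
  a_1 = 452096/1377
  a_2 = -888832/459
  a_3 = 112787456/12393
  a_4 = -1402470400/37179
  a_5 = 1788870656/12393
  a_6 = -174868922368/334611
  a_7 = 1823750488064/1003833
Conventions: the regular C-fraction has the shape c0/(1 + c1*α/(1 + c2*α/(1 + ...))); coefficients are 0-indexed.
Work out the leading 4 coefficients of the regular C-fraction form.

Taylor coefficients (read off): a_0 = -14848/459, a_1 = 452096/1377, a_2 = -888832/459, a_3 = 112787456/12393.
c0 = a_0 = -14848/459. Peel one level at a time: if S = 1 + c*α/S' with S'(0) = 1, then c is the α-coefficient of S and S' = c*α/(S - 1).
S_1 = c0/f = 1 + (883/87)*α + (326593/7569)*α^2 + ...; c1 = 883/87.
S_2 = c1*α/(S_1 - 1) = 1 + (-326593/76821)*α + (49595072/7017201)*α^2 + ...; c2 = -326593/76821.
S_3 = c2*α/(S_2 - 1) = 1 + (1438257088/865144857)*α + ...; c3 = 1438257088/865144857.

The regular C-fraction coefficients are [-14848/459, 883/87, -326593/76821, 1438257088/865144857].


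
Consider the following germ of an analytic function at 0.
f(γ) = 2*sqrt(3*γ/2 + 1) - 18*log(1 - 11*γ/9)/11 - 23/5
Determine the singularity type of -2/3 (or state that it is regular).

The term (2)*sqrt(1 - γ/(-2/3)) has argument 1 - -2/3/(-2/3) = 0 at -2/3: a square-root (algebraic, two-sheeted) branch point; the remaining terms are analytic or single-valued there.

The point is an algebraic (square-root) branch point.


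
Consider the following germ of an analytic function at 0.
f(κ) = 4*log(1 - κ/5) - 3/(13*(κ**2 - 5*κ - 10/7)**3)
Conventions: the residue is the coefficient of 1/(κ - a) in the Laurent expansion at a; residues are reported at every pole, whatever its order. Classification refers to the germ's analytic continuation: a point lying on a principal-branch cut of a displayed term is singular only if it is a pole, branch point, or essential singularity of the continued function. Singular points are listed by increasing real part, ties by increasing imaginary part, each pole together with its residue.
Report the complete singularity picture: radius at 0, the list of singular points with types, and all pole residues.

Denominator factor (κ**2 - 5*κ - 10/7)^3: discriminant 215/7, real irrational roots 5/2 + (1/14)*sqrt(1505) and 5/2 - (1/14)*sqrt(1505); poles of order 3, moduli 5/2 + (1/14)*sqrt(1505) and -5/2 + (1/14)*sqrt(1505).
Branch term (4)*log(1 - κ/(5)): its argument vanishes at κ = 5, a logarithmic branch point, modulus 5.
The radius of convergence is the smallest modulus among the singular points: -5/2 + (1/14)*sqrt(1505).
The branch term is analytic at 5/2 - (1/14)*sqrt(1505) and contributes nothing to the residue; only the rational part matters.
The factor κ**2 - 5*κ - 10/7 splits as (κ - a)(κ - a') with a = 5/2 - (1/14)*sqrt(1505), a' = 5/2 + (1/14)*sqrt(1505). At the order-3 pole a set g(κ) = (κ - a)^3*(rational part) = [-3/13] / (κ - a')^3.
Order-3 pole: residue = g''(a)/2; g''(5/2 - (1/14)*sqrt(1505)) = (1764/129198875)*sqrt(1505), so the residue is (882/129198875)*sqrt(1505).
The branch term is analytic at 5/2 + (1/14)*sqrt(1505) and contributes nothing to the residue; only the rational part matters.
The factor κ**2 - 5*κ - 10/7 splits as (κ - a)(κ - a') with a = 5/2 + (1/14)*sqrt(1505), a' = 5/2 - (1/14)*sqrt(1505). At the order-3 pole a set g(κ) = (κ - a)^3*(rational part) = [-3/13] / (κ - a')^3.
Order-3 pole: residue = g''(a)/2; g''(5/2 + (1/14)*sqrt(1505)) = -(1764/129198875)*sqrt(1505), so the residue is -(882/129198875)*sqrt(1505).
List the singular points by increasing real part (a conjugate pair: the negative imaginary part first).

Radius of convergence at 0: -5/2 + (1/14)*sqrt(1505).
At 5/2 - (1/14)*sqrt(1505): a pole of order 3; residue (882/129198875)*sqrt(1505).
At 5: a logarithmic branch point.
At 5/2 + (1/14)*sqrt(1505): a pole of order 3; residue -(882/129198875)*sqrt(1505).


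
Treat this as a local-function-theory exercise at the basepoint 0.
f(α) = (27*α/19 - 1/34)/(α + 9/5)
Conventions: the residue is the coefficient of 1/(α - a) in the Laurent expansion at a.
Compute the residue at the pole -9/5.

At the order-1 pole -9/5 set g(α) = (α - (-9/5))*f(α) = 27*α/19 - 1/34.
Simple pole: residue = g(a) at a = -9/5, which is -8357/3230.

The residue is -8357/3230.


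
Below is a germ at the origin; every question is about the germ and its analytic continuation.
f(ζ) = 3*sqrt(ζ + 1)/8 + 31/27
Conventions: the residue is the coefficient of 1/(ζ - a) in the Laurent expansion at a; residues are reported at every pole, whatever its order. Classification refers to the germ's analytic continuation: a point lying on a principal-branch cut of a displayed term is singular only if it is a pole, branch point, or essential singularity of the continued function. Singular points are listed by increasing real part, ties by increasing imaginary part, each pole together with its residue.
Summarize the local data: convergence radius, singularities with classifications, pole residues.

Branch term (3/8)*sqrt(1 - ζ/(-1)): its argument vanishes at ζ = -1, a square-root branch point, modulus 1.
The radius of convergence is the smallest modulus among the singular points: 1.

Radius of convergence at 0: 1.
At -1: an algebraic (square-root) branch point.


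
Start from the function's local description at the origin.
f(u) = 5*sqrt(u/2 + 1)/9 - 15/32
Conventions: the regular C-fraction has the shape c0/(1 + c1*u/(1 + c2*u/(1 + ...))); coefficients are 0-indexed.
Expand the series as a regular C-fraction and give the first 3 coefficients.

The regular C-fraction coefficients are [25/288, -8/5, 69/40].

Taylor coefficients (expand at 0): a_0 = 25/288, a_1 = 5/36, a_2 = -5/288.
c0 = a_0 = 25/288. Peel one level at a time: if S = 1 + c*u/S' with S'(0) = 1, then c is the u-coefficient of S and S' = c*u/(S - 1).
S_1 = c0/f = 1 + (-8/5)*u + (69/25)*u^2 + ...; c1 = -8/5.
S_2 = c1*u/(S_1 - 1) = 1 + (69/40)*u + ...; c2 = 69/40.


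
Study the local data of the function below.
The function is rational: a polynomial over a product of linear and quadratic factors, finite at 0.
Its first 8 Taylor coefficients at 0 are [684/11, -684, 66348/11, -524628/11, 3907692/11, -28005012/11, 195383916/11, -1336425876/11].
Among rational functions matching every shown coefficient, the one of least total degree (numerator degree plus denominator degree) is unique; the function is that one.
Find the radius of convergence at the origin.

The radius of convergence is 1/6.

No rational of total degree below 3 reproduces all 8 coefficients; solving the [0/3] Pade equations on them gives f(n) = -19/(11*(n - 1)*(n + 1/6)**2), whose expansion matches every shown term.
Denominator factor (n - 1): pole of order 1 at 1, modulus 1.
Denominator factor (n + 1/6)^2: pole of order 2 at -1/6, modulus 1/6.
The radius of convergence is the smallest modulus among the singular points: 1/6.


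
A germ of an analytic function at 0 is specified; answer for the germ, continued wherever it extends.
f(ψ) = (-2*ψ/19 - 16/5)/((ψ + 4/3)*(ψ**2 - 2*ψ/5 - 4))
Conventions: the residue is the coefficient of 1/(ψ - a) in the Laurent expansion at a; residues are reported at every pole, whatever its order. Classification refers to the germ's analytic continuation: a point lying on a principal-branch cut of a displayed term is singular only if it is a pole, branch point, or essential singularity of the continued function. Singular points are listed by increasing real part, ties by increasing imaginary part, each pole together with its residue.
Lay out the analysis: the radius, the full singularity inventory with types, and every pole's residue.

Radius of convergence at 0: 4/3.
At 1/5 - (1/5)*sqrt(101): a pole of order 1; residue -327/361 - (2412/36461)*sqrt(101).
At -4/3: a pole of order 1; residue 654/361.
At 1/5 + (1/5)*sqrt(101): a pole of order 1; residue -327/361 + (2412/36461)*sqrt(101).

Denominator factor (ψ + 4/3): pole of order 1 at -4/3, modulus 4/3.
Denominator factor (ψ**2 - 2*ψ/5 - 4): discriminant 404/25, real irrational roots 1/5 + (1/5)*sqrt(101) and 1/5 - (1/5)*sqrt(101); poles of order 1, moduli 1/5 + (1/5)*sqrt(101) and -1/5 + (1/5)*sqrt(101).
The radius of convergence is the smallest modulus among the singular points: 4/3.
The factor ψ**2 - 2*ψ/5 - 4 splits as (ψ - a)(ψ - a') with a = 1/5 - (1/5)*sqrt(101), a' = 1/5 + (1/5)*sqrt(101). At the order-1 pole a set g(ψ) = (ψ - a)*f(ψ) = [(-2*ψ/19 - 16/5)/(ψ + 4/3)] / (ψ - a').
Simple pole: residue = g(a) at a = 1/5 - (1/5)*sqrt(101), which is -327/361 - (2412/36461)*sqrt(101).
At the order-1 pole -4/3 set g(ψ) = (ψ - (-4/3))*f(ψ) = (-2*ψ/19 - 16/5)/(ψ**2 - 2*ψ/5 - 4).
Simple pole: residue = g(a) at a = -4/3, which is 654/361.
The factor ψ**2 - 2*ψ/5 - 4 splits as (ψ - a)(ψ - a') with a = 1/5 + (1/5)*sqrt(101), a' = 1/5 - (1/5)*sqrt(101). At the order-1 pole a set g(ψ) = (ψ - a)*f(ψ) = [(-2*ψ/19 - 16/5)/(ψ + 4/3)] / (ψ - a').
Simple pole: residue = g(a) at a = 1/5 + (1/5)*sqrt(101), which is -327/361 + (2412/36461)*sqrt(101).
List the singular points by increasing real part (a conjugate pair: the negative imaginary part first).


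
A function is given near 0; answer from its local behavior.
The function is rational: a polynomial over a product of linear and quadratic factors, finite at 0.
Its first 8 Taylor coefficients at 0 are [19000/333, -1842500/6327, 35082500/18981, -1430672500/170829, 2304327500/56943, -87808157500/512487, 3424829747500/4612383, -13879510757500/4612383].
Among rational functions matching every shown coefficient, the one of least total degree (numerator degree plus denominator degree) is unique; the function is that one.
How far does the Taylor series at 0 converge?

No rational of total degree below 5 reproduces all 8 coefficients; solving the [1/4] Pade equations on them gives f(j) = (-37*j/38 - 19/37)/((j - 1/3)*(j + 3/10)**3), whose expansion matches every shown term.
Denominator factor (j - 1/3): pole of order 1 at 1/3, modulus 1/3.
Denominator factor (j + 3/10)^3: pole of order 3 at -3/10, modulus 3/10.
The radius of convergence is the smallest modulus among the singular points: 3/10.

The radius of convergence is 3/10.


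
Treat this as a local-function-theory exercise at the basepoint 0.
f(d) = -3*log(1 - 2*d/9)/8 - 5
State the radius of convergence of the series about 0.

The radius of convergence is 9/2.

Branch term (-3/8)*log(1 - d/(9/2)): its argument vanishes at d = 9/2, a logarithmic branch point, modulus 9/2.
The radius of convergence is the smallest modulus among the singular points: 9/2.


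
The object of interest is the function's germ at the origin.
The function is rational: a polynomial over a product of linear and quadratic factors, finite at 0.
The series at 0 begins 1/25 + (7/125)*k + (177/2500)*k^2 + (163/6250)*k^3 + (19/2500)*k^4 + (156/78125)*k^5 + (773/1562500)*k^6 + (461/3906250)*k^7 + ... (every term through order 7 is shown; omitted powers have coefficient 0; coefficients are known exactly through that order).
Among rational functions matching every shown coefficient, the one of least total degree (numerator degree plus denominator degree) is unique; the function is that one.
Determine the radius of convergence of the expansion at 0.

No rational of total degree below 4 reproduces all 8 coefficients; solving the [2/2] Pade equations on them gives f(k) = (5*k**2/4 + k + 1)/(k - 5)**2, whose expansion matches every shown term.
Denominator factor (k - 5)^2: pole of order 2 at 5, modulus 5.
The radius of convergence is the smallest modulus among the singular points: 5.

The radius of convergence is 5.


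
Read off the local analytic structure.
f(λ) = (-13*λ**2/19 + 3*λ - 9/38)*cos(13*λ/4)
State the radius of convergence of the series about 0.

The radius of convergence is infinite.

The factor cos(13*λ/4) is entire and contributes no finite singular point.
The polynomial part has no poles.
No finite singular points: the Taylor series at 0 converges everywhere.


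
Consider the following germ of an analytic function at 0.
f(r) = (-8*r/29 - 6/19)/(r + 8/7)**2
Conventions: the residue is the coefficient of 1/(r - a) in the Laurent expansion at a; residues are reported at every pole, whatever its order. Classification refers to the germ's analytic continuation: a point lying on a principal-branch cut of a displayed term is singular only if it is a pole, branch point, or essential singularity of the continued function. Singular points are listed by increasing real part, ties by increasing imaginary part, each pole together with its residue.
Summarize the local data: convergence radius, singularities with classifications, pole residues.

Radius of convergence at 0: 8/7.
At -8/7: a pole of order 2; residue -8/29.

Denominator factor (r + 8/7)^2: pole of order 2 at -8/7, modulus 8/7.
The radius of convergence is the smallest modulus among the singular points: 8/7.
At the order-2 pole -8/7 set g(r) = (r - (-8/7))^2*f(r) = -8*r/29 - 6/19.
Order-2 pole: residue = g'(a); g'(-8/7) = -8/29, so the residue is -8/29.


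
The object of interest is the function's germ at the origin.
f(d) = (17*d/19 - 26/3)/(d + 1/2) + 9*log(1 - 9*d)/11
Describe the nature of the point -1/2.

The denominator factor d + 1/2 vanishes at -1/2 and appears to the power 1; the numerator there equals -1039/114, nonzero, and no other factor vanishes.
The branch terms are analytic at this point.
Hence a pole whose order is the multiplicity, 1.

The point is a pole of order 1.


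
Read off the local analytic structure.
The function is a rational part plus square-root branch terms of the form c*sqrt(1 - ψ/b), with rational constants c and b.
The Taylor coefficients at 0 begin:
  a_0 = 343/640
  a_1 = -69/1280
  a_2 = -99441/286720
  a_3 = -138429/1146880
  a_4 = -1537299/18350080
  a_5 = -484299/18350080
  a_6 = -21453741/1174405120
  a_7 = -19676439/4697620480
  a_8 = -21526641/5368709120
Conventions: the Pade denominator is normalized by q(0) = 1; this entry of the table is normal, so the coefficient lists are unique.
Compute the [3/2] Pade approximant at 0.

Taylor coefficients needed (read off): a_0 = 343/640, a_1 = -69/1280, a_2 = -99441/286720, a_3 = -138429/1146880, a_4 = -1537299/18350080, a_5 = -484299/18350080.
Write the denominator as Q(ψ) = 1 + q1*ψ + q2*ψ^2. Requiring Q*f - P = O(ψ^6) with deg P <= 3 kills the coefficients of ψ^4..ψ^5 in Q*f:
  ψ^4: a_4 + q1*a_3 + q2*a_2 = 0, i.e. -1537299/18350080 + (-138429/1146880)*q1 + (-99441/286720)*q2 = 0.
  ψ^5: a_5 + q1*a_4 + q2*a_3 = 0, i.e. -484299/18350080 + (-1537299/18350080)*q1 + (-138429/1146880)*q2 = 0.
Solving this linear system: q1 = 1844541/27881188, q2 = -118027599/446099008.
The numerator is Q*f truncated at degree 3: P0 = a_0 = 343/640; P1 = a_1 + q1*a_0 = -329223423/17843960320; P2 = a_2 + q1*a_1 + q2*a_0 = -12295560945/24981544448; P3 = a_3 + q1*a_2 + q2*a_1 = -3693927087/28550336512.

The Pade approximant has numerator coefficients [343/640, -329223423/17843960320, -12295560945/24981544448, -3693927087/28550336512]; denominator coefficients [1, 1844541/27881188, -118027599/446099008].


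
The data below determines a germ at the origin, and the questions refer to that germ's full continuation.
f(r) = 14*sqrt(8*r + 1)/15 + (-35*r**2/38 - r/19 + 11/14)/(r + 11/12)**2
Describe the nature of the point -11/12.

The denominator factor r + 11/12 vanishes at -11/12 and appears to the power 2; the numerator there equals 121/2016, nonzero, and no other factor vanishes.
The branch terms are analytic at this point.
Hence a pole whose order is the multiplicity, 2.

The point is a pole of order 2.


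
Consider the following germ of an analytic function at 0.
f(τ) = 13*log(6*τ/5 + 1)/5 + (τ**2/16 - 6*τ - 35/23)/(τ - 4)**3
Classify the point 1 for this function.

Denominator factors: τ - 4 = -3 at τ = 1 — none vanishes.
Branch term log(1 - τ/(-5/6)): argument at 1 is 11/5, nonzero, so 1 is not its branch point (a point on a principal cut is still regular for the continued germ).
So the germ continues analytically to 1.

The point is a regular point.


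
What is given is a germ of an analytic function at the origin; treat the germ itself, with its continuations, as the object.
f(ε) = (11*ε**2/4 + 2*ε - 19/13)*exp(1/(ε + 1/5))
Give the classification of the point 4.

There is no denominator, hence no pole anywhere.
The essential point of exp(1/(ε - (-1/5))) is -1/5, not 4.
So the germ continues analytically to 4.

The point is a regular point.


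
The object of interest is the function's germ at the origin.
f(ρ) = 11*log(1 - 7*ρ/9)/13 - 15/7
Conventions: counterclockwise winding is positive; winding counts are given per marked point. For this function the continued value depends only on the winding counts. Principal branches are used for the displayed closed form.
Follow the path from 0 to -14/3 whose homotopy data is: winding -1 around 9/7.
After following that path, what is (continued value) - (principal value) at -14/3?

Continued minus principal equals -(22/13)*pi*i.

The rational part is single-valued and drops out of the difference; each branch term changes only by its own monodromy.
(11/13)*log(1 - ρ/(9/7)): each positive loop around 9/7 adds 2*pi*i to the log, so winding -1 contributes (11/13)*(-1)*2*pi*i = -(22/13)*pi*i.
Summing the contributions at ρ = -14/3 gives -(22/13)*pi*i.
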